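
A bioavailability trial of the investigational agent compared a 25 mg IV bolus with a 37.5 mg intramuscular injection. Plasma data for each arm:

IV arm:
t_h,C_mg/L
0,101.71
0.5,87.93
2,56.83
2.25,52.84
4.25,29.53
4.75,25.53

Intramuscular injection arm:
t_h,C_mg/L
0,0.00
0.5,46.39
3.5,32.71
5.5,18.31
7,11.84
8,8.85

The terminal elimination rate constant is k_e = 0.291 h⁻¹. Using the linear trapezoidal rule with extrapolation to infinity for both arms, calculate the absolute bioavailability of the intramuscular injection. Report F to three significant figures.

F = 0.461

Trapezoidal AUC_0→4.75 (IV):
  [0→0.5]: (101.71+87.93)/2 × 0.5 = 47.41
  [0.5→2]: (87.93+56.83)/2 × 1.5 = 108.57
  [2→2.25]: (56.83+52.84)/2 × 0.25 = 13.70875
  [2.25→4.25]: (52.84+29.53)/2 × 2 = 82.37
  [4.25→4.75]: (29.53+25.53)/2 × 0.5 = 13.765
  Sum = 265.82375 mg/L·h
IV tail: 25.53/0.291 = 87.732; AUC_iv,0→∞ = 265.82375 + 87.732 = 353.55575 mg/L·h
Trapezoidal AUC_0→8 (intramuscular injection):
  [0→0.5]: (0.00+46.39)/2 × 0.5 = 11.5975
  [0.5→3.5]: (46.39+32.71)/2 × 3 = 118.65
  [3.5→5.5]: (32.71+18.31)/2 × 2 = 51.02
  [5.5→7]: (18.31+11.84)/2 × 1.5 = 22.6125
  [7→8]: (11.84+8.85)/2 × 1 = 10.345
  Sum = 214.225 mg/L·h
intramuscular injection tail: 8.85/0.291 = 30.412; AUC_ev,0→∞ = 214.225 + 30.412 = 244.637 mg/L·h
F = (AUC_ev/D_ev)/(AUC_iv/D_iv) = (244.637/37.5)/(353.55575/25) = 6.52365/14.14223 = 0.4613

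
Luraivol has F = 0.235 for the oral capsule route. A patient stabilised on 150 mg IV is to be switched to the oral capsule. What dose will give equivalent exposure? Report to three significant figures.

D_oral = 638 mg

For equal systemic exposure: F × D_ev = D_iv
D_ev = D_iv / F = 150 / 0.235 = 638.298 mg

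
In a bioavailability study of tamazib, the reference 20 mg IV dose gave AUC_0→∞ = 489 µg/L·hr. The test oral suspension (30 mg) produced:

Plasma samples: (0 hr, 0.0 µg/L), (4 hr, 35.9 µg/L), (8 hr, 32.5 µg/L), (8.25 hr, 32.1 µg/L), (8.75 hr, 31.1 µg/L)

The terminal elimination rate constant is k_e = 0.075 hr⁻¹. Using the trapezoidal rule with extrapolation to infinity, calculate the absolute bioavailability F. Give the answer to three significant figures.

F = 0.882

Trapezoidal AUC_0→8.75 (oral suspension):
  [0→4]: (0.0+35.9)/2 × 4 = 71.8
  [4→8]: (35.9+32.5)/2 × 4 = 136.8
  [8→8.25]: (32.5+32.1)/2 × 0.25 = 8.075
  [8.25→8.75]: (32.1+31.1)/2 × 0.5 = 15.8
  Sum = 232.475 µg/L·hr
Tail: C_last/k_e = 31.1/0.075 = 414.667
AUC_0→∞ (oral suspension) = 232.475 + 414.667 = 647.142 µg/L·hr
F = (AUC_ev/D_ev)/(AUC_iv/D_iv) = (647.142/30)/(489/20) = 21.5714/24.45 = 0.8823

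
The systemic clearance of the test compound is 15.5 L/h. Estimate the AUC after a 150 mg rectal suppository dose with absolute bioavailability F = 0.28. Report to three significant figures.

AUC = 2.71 mg/L·h

AUC_0→∞ = F × Dose / CL
        = 0.28 × 150 / 15.5 = 2.70968 mg/L·h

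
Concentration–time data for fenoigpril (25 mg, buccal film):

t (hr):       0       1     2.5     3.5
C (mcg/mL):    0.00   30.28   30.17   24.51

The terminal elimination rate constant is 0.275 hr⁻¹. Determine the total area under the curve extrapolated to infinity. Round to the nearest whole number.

AUC = 177 mcg/mL·hr

Trapezoidal AUC_0→3.5:
  [0→1]: (0.00+30.28)/2 × 1 = 15.14
  [1→2.5]: (30.28+30.17)/2 × 1.5 = 45.3375
  [2.5→3.5]: (30.17+24.51)/2 × 1 = 27.34
  Sum = 87.8175 mcg/mL·hr
Extrapolated tail: C_last / k_e = 24.51 / 0.275 = 89.127
AUC_0→∞ = 87.8175 + 89.127 = 176.9445 mcg/mL·hr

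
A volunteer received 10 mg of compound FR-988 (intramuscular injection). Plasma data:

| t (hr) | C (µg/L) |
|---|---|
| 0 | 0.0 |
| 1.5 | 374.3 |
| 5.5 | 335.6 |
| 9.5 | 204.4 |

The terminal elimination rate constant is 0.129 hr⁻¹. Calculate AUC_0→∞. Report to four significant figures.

AUC = 4365 µg/L·hr

Trapezoidal AUC_0→9.5:
  [0→1.5]: (0.0+374.3)/2 × 1.5 = 280.725
  [1.5→5.5]: (374.3+335.6)/2 × 4 = 1419.8
  [5.5→9.5]: (335.6+204.4)/2 × 4 = 1080.0
  Sum = 2780.525 µg/L·hr
Extrapolated tail: C_last / k_e = 204.4 / 0.129 = 1584.496
AUC_0→∞ = 2780.525 + 1584.496 = 4365.021 µg/L·hr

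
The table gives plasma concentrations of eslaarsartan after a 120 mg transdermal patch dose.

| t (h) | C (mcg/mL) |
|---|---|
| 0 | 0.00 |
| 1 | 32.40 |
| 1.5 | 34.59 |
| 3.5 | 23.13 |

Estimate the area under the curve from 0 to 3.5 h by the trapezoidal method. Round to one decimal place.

Trapezoidal AUC_0→3.5:
  [0→1]: (0.00+32.40)/2 × 1 = 16.2
  [1→1.5]: (32.40+34.59)/2 × 0.5 = 16.7475
  [1.5→3.5]: (34.59+23.13)/2 × 2 = 57.72
  Sum = 90.6675 mcg/mL·h

AUC = 90.7 mcg/mL·h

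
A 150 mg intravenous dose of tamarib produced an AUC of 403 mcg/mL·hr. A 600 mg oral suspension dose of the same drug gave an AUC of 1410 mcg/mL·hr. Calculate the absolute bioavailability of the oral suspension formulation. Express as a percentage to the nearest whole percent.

F = (AUC_ev / D_ev) / (AUC_iv / D_iv)
  = (1410/600) / (403/150)
  = 2.35 / 2.68667 = 0.8747
  = 87.47%

F = 87%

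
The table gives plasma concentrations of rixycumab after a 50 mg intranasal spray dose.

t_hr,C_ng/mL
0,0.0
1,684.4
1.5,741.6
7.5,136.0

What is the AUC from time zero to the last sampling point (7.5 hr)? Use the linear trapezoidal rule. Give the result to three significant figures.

AUC = 3330 ng/mL·hr

Trapezoidal AUC_0→7.5:
  [0→1]: (0.0+684.4)/2 × 1 = 342.2
  [1→1.5]: (684.4+741.6)/2 × 0.5 = 356.5
  [1.5→7.5]: (741.6+136.0)/2 × 6 = 2632.8
  Sum = 3331.5 ng/mL·hr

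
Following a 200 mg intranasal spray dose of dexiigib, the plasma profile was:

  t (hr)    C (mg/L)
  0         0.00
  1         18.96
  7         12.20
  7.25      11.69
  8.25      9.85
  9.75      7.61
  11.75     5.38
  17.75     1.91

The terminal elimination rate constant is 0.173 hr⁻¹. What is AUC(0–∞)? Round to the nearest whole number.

AUC = 176 mg/L·hr

Trapezoidal AUC_0→17.75:
  [0→1]: (0.00+18.96)/2 × 1 = 9.48
  [1→7]: (18.96+12.20)/2 × 6 = 93.48
  [7→7.25]: (12.20+11.69)/2 × 0.25 = 2.98625
  [7.25→8.25]: (11.69+9.85)/2 × 1 = 10.77
  [8.25→9.75]: (9.85+7.61)/2 × 1.5 = 13.095
  [9.75→11.75]: (7.61+5.38)/2 × 2 = 12.99
  [11.75→17.75]: (5.38+1.91)/2 × 6 = 21.87
  Sum = 164.67125 mg/L·hr
Extrapolated tail: C_last / k_e = 1.91 / 0.173 = 11.040
AUC_0→∞ = 164.67125 + 11.040 = 175.71125 mg/L·hr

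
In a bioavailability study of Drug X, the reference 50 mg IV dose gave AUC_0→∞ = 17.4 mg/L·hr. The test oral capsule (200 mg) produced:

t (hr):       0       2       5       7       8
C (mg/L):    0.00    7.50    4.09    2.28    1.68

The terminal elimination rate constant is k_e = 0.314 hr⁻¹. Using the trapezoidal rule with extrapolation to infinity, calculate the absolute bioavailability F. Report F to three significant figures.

F = 0.554

Trapezoidal AUC_0→8 (oral capsule):
  [0→2]: (0.00+7.50)/2 × 2 = 7.5
  [2→5]: (7.50+4.09)/2 × 3 = 17.385
  [5→7]: (4.09+2.28)/2 × 2 = 6.37
  [7→8]: (2.28+1.68)/2 × 1 = 1.98
  Sum = 33.235 mg/L·hr
Tail: C_last/k_e = 1.68/0.314 = 5.350
AUC_0→∞ (oral capsule) = 33.235 + 5.350 = 38.585 mg/L·hr
F = (AUC_ev/D_ev)/(AUC_iv/D_iv) = (38.585/200)/(17.4/50) = 0.192925/0.348 = 0.5544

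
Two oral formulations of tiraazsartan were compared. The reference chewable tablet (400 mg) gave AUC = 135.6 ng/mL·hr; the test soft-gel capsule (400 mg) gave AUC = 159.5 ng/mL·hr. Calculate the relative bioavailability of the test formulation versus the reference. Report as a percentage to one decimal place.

F_rel = (AUC_test/D_test) / (AUC_ref/D_ref)
      = (159.5/400) / (135.6/400)
      = 0.39875 / 0.339 = 1.1763 = 117.63%

F_rel = 117.6%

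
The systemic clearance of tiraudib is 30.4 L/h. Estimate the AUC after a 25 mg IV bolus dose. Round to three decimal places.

AUC_0→∞ = Dose_iv / CL
        = 25 / 30.4 = 0.822368 mg/L·h

AUC = 0.822 mg/L·h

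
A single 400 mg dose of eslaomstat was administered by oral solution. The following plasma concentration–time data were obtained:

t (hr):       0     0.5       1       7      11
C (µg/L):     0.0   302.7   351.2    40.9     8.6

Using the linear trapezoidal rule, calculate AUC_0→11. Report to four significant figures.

Trapezoidal AUC_0→11:
  [0→0.5]: (0.0+302.7)/2 × 0.5 = 75.675
  [0.5→1]: (302.7+351.2)/2 × 0.5 = 163.475
  [1→7]: (351.2+40.9)/2 × 6 = 1176.3
  [7→11]: (40.9+8.6)/2 × 4 = 99.0
  Sum = 1514.45 µg/L·hr

AUC = 1514 µg/L·hr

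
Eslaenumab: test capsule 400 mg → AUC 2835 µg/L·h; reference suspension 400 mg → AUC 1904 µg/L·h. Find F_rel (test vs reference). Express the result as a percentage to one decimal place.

F_rel = 148.9%

F_rel = (AUC_test/D_test) / (AUC_ref/D_ref)
      = (2835/400) / (1904/400)
      = 7.0875 / 4.76 = 1.4890 = 148.90%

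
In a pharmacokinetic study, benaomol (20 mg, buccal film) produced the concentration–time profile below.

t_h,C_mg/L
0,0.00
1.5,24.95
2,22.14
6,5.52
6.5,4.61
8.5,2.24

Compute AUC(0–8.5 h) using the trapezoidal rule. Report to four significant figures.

Trapezoidal AUC_0→8.5:
  [0→1.5]: (0.00+24.95)/2 × 1.5 = 18.7125
  [1.5→2]: (24.95+22.14)/2 × 0.5 = 11.7725
  [2→6]: (22.14+5.52)/2 × 4 = 55.32
  [6→6.5]: (5.52+4.61)/2 × 0.5 = 2.5325
  [6.5→8.5]: (4.61+2.24)/2 × 2 = 6.85
  Sum = 95.1875 mg/L·h

AUC = 95.19 mg/L·h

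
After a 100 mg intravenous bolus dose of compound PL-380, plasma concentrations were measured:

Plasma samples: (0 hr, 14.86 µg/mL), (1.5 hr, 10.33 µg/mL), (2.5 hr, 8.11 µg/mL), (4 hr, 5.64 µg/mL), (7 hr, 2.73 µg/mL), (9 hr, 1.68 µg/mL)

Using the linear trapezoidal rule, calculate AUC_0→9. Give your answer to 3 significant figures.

Trapezoidal AUC_0→9:
  [0→1.5]: (14.86+10.33)/2 × 1.5 = 18.8925
  [1.5→2.5]: (10.33+8.11)/2 × 1 = 9.22
  [2.5→4]: (8.11+5.64)/2 × 1.5 = 10.3125
  [4→7]: (5.64+2.73)/2 × 3 = 12.555
  [7→9]: (2.73+1.68)/2 × 2 = 4.41
  Sum = 55.39 µg/mL·hr

AUC = 55.4 µg/mL·hr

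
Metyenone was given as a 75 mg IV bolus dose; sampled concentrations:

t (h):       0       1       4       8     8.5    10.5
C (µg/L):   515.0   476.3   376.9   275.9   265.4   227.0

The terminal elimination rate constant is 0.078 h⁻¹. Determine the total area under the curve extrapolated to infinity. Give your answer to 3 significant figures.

AUC = 6620 µg/L·h

Trapezoidal AUC_0→10.5:
  [0→1]: (515.0+476.3)/2 × 1 = 495.65
  [1→4]: (476.3+376.9)/2 × 3 = 1279.8
  [4→8]: (376.9+275.9)/2 × 4 = 1305.6
  [8→8.5]: (275.9+265.4)/2 × 0.5 = 135.325
  [8.5→10.5]: (265.4+227.0)/2 × 2 = 492.4
  Sum = 3708.775 µg/L·h
Extrapolated tail: C_last / k_e = 227.0 / 0.078 = 2910.256
AUC_0→∞ = 3708.775 + 2910.256 = 6619.031 µg/L·h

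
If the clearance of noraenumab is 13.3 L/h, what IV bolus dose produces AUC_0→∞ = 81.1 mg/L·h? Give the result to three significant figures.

Dose_iv = CL × AUC_0→∞
     = 13.3 × 81.1 = 1078.63 mg

Dose = 1080 mg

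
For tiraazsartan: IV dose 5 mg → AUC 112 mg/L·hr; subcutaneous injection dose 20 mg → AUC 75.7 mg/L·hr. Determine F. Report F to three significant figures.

F = 0.169

F = (AUC_ev / D_ev) / (AUC_iv / D_iv)
  = (75.7/20) / (112/5)
  = 3.785 / 22.4 = 0.1690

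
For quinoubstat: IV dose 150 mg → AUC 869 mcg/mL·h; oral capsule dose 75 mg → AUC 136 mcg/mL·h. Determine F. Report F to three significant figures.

F = 0.313

F = (AUC_ev / D_ev) / (AUC_iv / D_iv)
  = (136/75) / (869/150)
  = 1.81333 / 5.79333 = 0.3130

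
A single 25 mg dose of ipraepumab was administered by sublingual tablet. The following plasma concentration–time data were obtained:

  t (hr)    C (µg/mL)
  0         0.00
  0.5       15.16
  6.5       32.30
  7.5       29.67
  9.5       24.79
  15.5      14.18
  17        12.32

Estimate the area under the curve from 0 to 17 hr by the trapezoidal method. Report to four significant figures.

Trapezoidal AUC_0→17:
  [0→0.5]: (0.00+15.16)/2 × 0.5 = 3.79
  [0.5→6.5]: (15.16+32.30)/2 × 6 = 142.38
  [6.5→7.5]: (32.30+29.67)/2 × 1 = 30.985
  [7.5→9.5]: (29.67+24.79)/2 × 2 = 54.46
  [9.5→15.5]: (24.79+14.18)/2 × 6 = 116.91
  [15.5→17]: (14.18+12.32)/2 × 1.5 = 19.875
  Sum = 368.4 µg/mL·hr

AUC = 368.4 µg/mL·hr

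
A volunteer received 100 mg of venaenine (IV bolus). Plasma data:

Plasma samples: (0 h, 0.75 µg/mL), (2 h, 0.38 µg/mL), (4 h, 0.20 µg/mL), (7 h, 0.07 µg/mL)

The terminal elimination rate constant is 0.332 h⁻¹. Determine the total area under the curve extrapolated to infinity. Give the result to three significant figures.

Trapezoidal AUC_0→7:
  [0→2]: (0.75+0.38)/2 × 2 = 1.13
  [2→4]: (0.38+0.20)/2 × 2 = 0.58
  [4→7]: (0.20+0.07)/2 × 3 = 0.405
  Sum = 2.115 µg/mL·h
Extrapolated tail: C_last / k_e = 0.07 / 0.332 = 0.211
AUC_0→∞ = 2.115 + 0.211 = 2.326 µg/mL·h

AUC = 2.33 µg/mL·h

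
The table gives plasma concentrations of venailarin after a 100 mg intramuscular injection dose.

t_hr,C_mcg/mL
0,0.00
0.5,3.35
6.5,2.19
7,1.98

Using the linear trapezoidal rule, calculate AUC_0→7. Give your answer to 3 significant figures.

AUC = 18.5 mcg/mL·hr

Trapezoidal AUC_0→7:
  [0→0.5]: (0.00+3.35)/2 × 0.5 = 0.8375
  [0.5→6.5]: (3.35+2.19)/2 × 6 = 16.62
  [6.5→7]: (2.19+1.98)/2 × 0.5 = 1.0425
  Sum = 18.5 mcg/mL·hr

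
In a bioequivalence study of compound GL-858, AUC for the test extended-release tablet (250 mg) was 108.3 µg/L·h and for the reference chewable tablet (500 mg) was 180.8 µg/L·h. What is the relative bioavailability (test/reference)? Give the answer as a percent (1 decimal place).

F_rel = 119.8%

F_rel = (AUC_test/D_test) / (AUC_ref/D_ref)
      = (108.3/250) / (180.8/500)
      = 0.4332 / 0.3616 = 1.1980 = 119.80%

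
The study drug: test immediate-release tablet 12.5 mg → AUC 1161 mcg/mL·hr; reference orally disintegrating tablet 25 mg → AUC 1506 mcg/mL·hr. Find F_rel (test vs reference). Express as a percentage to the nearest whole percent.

F_rel = 154%

F_rel = (AUC_test/D_test) / (AUC_ref/D_ref)
      = (1161/12.5) / (1506/25)
      = 92.88 / 60.24 = 1.5418 = 154.18%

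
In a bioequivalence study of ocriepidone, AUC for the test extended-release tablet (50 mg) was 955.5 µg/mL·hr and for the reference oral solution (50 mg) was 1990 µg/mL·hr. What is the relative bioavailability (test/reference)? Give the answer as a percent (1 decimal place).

F_rel = 48.0%

F_rel = (AUC_test/D_test) / (AUC_ref/D_ref)
      = (955.5/50) / (1990/50)
      = 19.11 / 39.8 = 0.4802 = 48.02%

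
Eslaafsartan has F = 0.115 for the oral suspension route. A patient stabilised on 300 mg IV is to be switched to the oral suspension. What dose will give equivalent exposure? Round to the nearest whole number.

D_oral = 2609 mg

For equal systemic exposure: F × D_ev = D_iv
D_ev = D_iv / F = 300 / 0.115 = 2608.7 mg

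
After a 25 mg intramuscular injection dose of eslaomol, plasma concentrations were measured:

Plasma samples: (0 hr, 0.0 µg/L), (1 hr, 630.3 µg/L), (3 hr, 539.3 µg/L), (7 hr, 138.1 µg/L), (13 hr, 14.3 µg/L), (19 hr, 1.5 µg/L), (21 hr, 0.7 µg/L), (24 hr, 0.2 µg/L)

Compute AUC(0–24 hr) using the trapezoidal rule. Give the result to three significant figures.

Trapezoidal AUC_0→24:
  [0→1]: (0.0+630.3)/2 × 1 = 315.15
  [1→3]: (630.3+539.3)/2 × 2 = 1169.6
  [3→7]: (539.3+138.1)/2 × 4 = 1354.8
  [7→13]: (138.1+14.3)/2 × 6 = 457.2
  [13→19]: (14.3+1.5)/2 × 6 = 47.4
  [19→21]: (1.5+0.7)/2 × 2 = 2.2
  [21→24]: (0.7+0.2)/2 × 3 = 1.35
  Sum = 3347.7 µg/L·hr

AUC = 3350 µg/L·hr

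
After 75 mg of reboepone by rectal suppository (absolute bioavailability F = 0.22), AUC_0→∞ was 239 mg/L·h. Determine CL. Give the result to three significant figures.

CL = F × Dose / AUC_0→∞
   = 0.22 × 75 / 239 = 0.0690377 L/h

CL = 0.0690 L/h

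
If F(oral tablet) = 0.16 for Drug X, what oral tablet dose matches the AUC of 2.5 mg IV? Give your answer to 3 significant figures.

For equal systemic exposure: F × D_ev = D_iv
D_ev = D_iv / F = 2.5 / 0.16 = 15.625 mg

D_oral = 15.6 mg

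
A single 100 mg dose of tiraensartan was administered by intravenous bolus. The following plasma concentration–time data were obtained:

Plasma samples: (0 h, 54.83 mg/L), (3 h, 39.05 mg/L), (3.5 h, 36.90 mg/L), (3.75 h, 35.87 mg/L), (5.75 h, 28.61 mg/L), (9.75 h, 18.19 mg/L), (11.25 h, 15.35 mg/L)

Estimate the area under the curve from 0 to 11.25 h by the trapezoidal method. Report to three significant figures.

Trapezoidal AUC_0→11.25:
  [0→3]: (54.83+39.05)/2 × 3 = 140.82
  [3→3.5]: (39.05+36.90)/2 × 0.5 = 18.9875
  [3.5→3.75]: (36.90+35.87)/2 × 0.25 = 9.09625
  [3.75→5.75]: (35.87+28.61)/2 × 2 = 64.48
  [5.75→9.75]: (28.61+18.19)/2 × 4 = 93.6
  [9.75→11.25]: (18.19+15.35)/2 × 1.5 = 25.155
  Sum = 352.13875 mg/L·h

AUC = 352 mg/L·h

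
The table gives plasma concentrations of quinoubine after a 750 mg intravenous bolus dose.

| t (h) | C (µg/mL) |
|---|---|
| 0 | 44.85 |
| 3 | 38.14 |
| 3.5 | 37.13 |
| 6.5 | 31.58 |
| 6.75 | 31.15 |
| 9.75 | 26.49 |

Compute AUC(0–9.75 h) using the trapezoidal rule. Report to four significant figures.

AUC = 340.7 µg/mL·h

Trapezoidal AUC_0→9.75:
  [0→3]: (44.85+38.14)/2 × 3 = 124.485
  [3→3.5]: (38.14+37.13)/2 × 0.5 = 18.8175
  [3.5→6.5]: (37.13+31.58)/2 × 3 = 103.065
  [6.5→6.75]: (31.58+31.15)/2 × 0.25 = 7.84125
  [6.75→9.75]: (31.15+26.49)/2 × 3 = 86.46
  Sum = 340.66875 µg/mL·h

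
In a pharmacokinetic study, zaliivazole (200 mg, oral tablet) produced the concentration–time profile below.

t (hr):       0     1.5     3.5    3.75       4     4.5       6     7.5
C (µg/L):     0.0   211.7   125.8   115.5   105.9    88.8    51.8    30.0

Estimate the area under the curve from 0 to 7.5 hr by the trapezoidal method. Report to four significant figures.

AUC = 769.6 µg/L·hr

Trapezoidal AUC_0→7.5:
  [0→1.5]: (0.0+211.7)/2 × 1.5 = 158.775
  [1.5→3.5]: (211.7+125.8)/2 × 2 = 337.5
  [3.5→3.75]: (125.8+115.5)/2 × 0.25 = 30.1625
  [3.75→4]: (115.5+105.9)/2 × 0.25 = 27.675
  [4→4.5]: (105.9+88.8)/2 × 0.5 = 48.675
  [4.5→6]: (88.8+51.8)/2 × 1.5 = 105.45
  [6→7.5]: (51.8+30.0)/2 × 1.5 = 61.35
  Sum = 769.5875 µg/L·hr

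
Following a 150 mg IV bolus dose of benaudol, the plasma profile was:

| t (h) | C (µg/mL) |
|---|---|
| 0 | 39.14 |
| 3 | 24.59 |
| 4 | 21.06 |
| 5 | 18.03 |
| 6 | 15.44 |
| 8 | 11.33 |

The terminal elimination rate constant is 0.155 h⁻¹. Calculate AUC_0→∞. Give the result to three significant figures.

Trapezoidal AUC_0→8:
  [0→3]: (39.14+24.59)/2 × 3 = 95.595
  [3→4]: (24.59+21.06)/2 × 1 = 22.825
  [4→5]: (21.06+18.03)/2 × 1 = 19.545
  [5→6]: (18.03+15.44)/2 × 1 = 16.735
  [6→8]: (15.44+11.33)/2 × 2 = 26.77
  Sum = 181.47 µg/mL·h
Extrapolated tail: C_last / k_e = 11.33 / 0.155 = 73.097
AUC_0→∞ = 181.47 + 73.097 = 254.567 µg/mL·h

AUC = 255 µg/mL·h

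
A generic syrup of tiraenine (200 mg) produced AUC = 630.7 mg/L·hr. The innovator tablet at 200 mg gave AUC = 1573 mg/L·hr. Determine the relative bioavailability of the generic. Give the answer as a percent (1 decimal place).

F_rel = (AUC_test/D_test) / (AUC_ref/D_ref)
      = (630.7/200) / (1573/200)
      = 3.1535 / 7.865 = 0.4010 = 40.10%

F_rel = 40.1%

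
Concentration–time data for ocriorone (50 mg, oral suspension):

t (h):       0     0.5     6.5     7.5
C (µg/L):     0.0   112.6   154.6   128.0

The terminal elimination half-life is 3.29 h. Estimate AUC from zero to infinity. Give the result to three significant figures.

AUC = 1580 µg/L·h

Trapezoidal AUC_0→7.5:
  [0→0.5]: (0.0+112.6)/2 × 0.5 = 28.15
  [0.5→6.5]: (112.6+154.6)/2 × 6 = 801.6
  [6.5→7.5]: (154.6+128.0)/2 × 1 = 141.3
  Sum = 971.05 µg/L·h
k_e = ln2 / t½ = 0.693147 / 3.29 = 0.2107 h^-1
Extrapolated tail: C_last / k_e = 128.0 / 0.2107 = 607.499
AUC_0→∞ = 971.05 + 607.499 = 1578.549 µg/L·h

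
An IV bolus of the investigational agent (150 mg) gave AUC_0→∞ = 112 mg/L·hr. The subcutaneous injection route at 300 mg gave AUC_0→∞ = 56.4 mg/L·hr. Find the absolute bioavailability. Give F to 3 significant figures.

F = 0.252

F = (AUC_ev / D_ev) / (AUC_iv / D_iv)
  = (56.4/300) / (112/150)
  = 0.188 / 0.746667 = 0.2518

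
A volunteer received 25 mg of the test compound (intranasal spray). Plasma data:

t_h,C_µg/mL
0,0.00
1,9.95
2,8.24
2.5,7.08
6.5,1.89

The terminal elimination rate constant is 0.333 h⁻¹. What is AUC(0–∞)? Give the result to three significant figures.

AUC = 41.5 µg/mL·h

Trapezoidal AUC_0→6.5:
  [0→1]: (0.00+9.95)/2 × 1 = 4.975
  [1→2]: (9.95+8.24)/2 × 1 = 9.095
  [2→2.5]: (8.24+7.08)/2 × 0.5 = 3.83
  [2.5→6.5]: (7.08+1.89)/2 × 4 = 17.94
  Sum = 35.84 µg/mL·h
Extrapolated tail: C_last / k_e = 1.89 / 0.333 = 5.676
AUC_0→∞ = 35.84 + 5.676 = 41.516 µg/mL·h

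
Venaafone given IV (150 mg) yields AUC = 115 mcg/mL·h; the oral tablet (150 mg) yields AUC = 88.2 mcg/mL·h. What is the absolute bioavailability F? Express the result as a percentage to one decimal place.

F = 76.7%

F = (AUC_ev / D_ev) / (AUC_iv / D_iv)
  = (88.2/150) / (115/150)
  = 0.588 / 0.766667 = 0.7670
  = 76.70%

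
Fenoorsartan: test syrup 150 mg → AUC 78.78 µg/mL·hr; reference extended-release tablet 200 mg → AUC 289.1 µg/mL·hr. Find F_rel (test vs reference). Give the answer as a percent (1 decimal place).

F_rel = (AUC_test/D_test) / (AUC_ref/D_ref)
      = (78.78/150) / (289.1/200)
      = 0.5252 / 1.4455 = 0.3633 = 36.33%

F_rel = 36.3%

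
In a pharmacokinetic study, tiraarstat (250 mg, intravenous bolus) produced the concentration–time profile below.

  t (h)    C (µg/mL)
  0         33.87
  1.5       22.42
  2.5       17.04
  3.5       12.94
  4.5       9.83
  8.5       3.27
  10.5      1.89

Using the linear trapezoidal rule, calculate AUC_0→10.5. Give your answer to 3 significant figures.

AUC = 120 µg/mL·h

Trapezoidal AUC_0→10.5:
  [0→1.5]: (33.87+22.42)/2 × 1.5 = 42.2175
  [1.5→2.5]: (22.42+17.04)/2 × 1 = 19.73
  [2.5→3.5]: (17.04+12.94)/2 × 1 = 14.99
  [3.5→4.5]: (12.94+9.83)/2 × 1 = 11.385
  [4.5→8.5]: (9.83+3.27)/2 × 4 = 26.2
  [8.5→10.5]: (3.27+1.89)/2 × 2 = 5.16
  Sum = 119.6825 µg/mL·h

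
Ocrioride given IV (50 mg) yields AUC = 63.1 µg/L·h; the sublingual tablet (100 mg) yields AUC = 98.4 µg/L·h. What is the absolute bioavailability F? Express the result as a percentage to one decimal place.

F = 78.0%

F = (AUC_ev / D_ev) / (AUC_iv / D_iv)
  = (98.4/100) / (63.1/50)
  = 0.984 / 1.262 = 0.7797
  = 77.97%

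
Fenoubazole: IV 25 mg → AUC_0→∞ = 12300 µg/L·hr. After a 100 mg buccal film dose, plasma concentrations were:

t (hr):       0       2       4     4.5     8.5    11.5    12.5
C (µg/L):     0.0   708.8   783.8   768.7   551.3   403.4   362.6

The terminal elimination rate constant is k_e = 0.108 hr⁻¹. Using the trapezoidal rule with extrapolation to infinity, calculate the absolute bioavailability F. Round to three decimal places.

F = 0.211

Trapezoidal AUC_0→12.5 (buccal film):
  [0→2]: (0.0+708.8)/2 × 2 = 708.8
  [2→4]: (708.8+783.8)/2 × 2 = 1492.6
  [4→4.5]: (783.8+768.7)/2 × 0.5 = 388.125
  [4.5→8.5]: (768.7+551.3)/2 × 4 = 2640.0
  [8.5→11.5]: (551.3+403.4)/2 × 3 = 1432.05
  [11.5→12.5]: (403.4+362.6)/2 × 1 = 383.0
  Sum = 7044.575 µg/L·hr
Tail: C_last/k_e = 362.6/0.108 = 3357.407
AUC_0→∞ (buccal film) = 7044.575 + 3357.407 = 10401.982 µg/L·hr
F = (AUC_ev/D_ev)/(AUC_iv/D_iv) = (10401.982/100)/(12300/25) = 104.01982/492 = 0.2114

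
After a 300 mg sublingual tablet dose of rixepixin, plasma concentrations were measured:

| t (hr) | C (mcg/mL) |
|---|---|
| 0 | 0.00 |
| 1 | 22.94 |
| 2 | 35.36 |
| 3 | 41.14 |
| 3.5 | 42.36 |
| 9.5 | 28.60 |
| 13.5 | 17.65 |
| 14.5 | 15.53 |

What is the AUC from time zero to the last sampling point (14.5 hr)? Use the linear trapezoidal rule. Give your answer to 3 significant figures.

AUC = 422 mcg/mL·hr

Trapezoidal AUC_0→14.5:
  [0→1]: (0.00+22.94)/2 × 1 = 11.47
  [1→2]: (22.94+35.36)/2 × 1 = 29.15
  [2→3]: (35.36+41.14)/2 × 1 = 38.25
  [3→3.5]: (41.14+42.36)/2 × 0.5 = 20.875
  [3.5→9.5]: (42.36+28.60)/2 × 6 = 212.88
  [9.5→13.5]: (28.60+17.65)/2 × 4 = 92.5
  [13.5→14.5]: (17.65+15.53)/2 × 1 = 16.59
  Sum = 421.715 mcg/mL·hr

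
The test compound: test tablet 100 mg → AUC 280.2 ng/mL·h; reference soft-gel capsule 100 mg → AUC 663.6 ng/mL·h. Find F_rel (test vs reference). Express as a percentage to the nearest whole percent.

F_rel = 42%

F_rel = (AUC_test/D_test) / (AUC_ref/D_ref)
      = (280.2/100) / (663.6/100)
      = 2.802 / 6.636 = 0.4222 = 42.22%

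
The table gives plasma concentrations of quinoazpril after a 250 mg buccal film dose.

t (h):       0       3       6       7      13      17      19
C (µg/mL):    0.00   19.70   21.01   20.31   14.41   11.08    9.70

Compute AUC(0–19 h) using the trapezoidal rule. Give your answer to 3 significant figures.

AUC = 287 µg/mL·h

Trapezoidal AUC_0→19:
  [0→3]: (0.00+19.70)/2 × 3 = 29.55
  [3→6]: (19.70+21.01)/2 × 3 = 61.065
  [6→7]: (21.01+20.31)/2 × 1 = 20.66
  [7→13]: (20.31+14.41)/2 × 6 = 104.16
  [13→17]: (14.41+11.08)/2 × 4 = 50.98
  [17→19]: (11.08+9.70)/2 × 2 = 20.78
  Sum = 287.195 µg/mL·h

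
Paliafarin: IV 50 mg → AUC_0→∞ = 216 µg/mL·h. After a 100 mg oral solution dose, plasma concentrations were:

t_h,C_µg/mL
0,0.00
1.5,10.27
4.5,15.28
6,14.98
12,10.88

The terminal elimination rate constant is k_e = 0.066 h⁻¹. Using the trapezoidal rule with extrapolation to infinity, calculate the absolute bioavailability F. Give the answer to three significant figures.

Trapezoidal AUC_0→12 (oral solution):
  [0→1.5]: (0.00+10.27)/2 × 1.5 = 7.7025
  [1.5→4.5]: (10.27+15.28)/2 × 3 = 38.325
  [4.5→6]: (15.28+14.98)/2 × 1.5 = 22.695
  [6→12]: (14.98+10.88)/2 × 6 = 77.58
  Sum = 146.3025 µg/mL·h
Tail: C_last/k_e = 10.88/0.066 = 164.848
AUC_0→∞ (oral solution) = 146.3025 + 164.848 = 311.1505 µg/mL·h
F = (AUC_ev/D_ev)/(AUC_iv/D_iv) = (311.1505/100)/(216/50) = 3.111505/4.32 = 0.7203

F = 0.720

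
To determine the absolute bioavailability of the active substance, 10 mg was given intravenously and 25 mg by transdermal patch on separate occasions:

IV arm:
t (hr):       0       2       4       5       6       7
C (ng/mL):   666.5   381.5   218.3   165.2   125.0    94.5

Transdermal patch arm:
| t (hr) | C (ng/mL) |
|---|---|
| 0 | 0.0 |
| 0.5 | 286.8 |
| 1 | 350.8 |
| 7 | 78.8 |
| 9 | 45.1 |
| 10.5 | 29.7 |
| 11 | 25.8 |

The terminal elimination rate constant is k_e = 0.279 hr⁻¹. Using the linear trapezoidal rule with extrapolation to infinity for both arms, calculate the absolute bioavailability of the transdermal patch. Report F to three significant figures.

F = 0.297

Trapezoidal AUC_0→7 (IV):
  [0→2]: (666.5+381.5)/2 × 2 = 1048.0
  [2→4]: (381.5+218.3)/2 × 2 = 599.8
  [4→5]: (218.3+165.2)/2 × 1 = 191.75
  [5→6]: (165.2+125.0)/2 × 1 = 145.1
  [6→7]: (125.0+94.5)/2 × 1 = 109.75
  Sum = 2094.4 ng/mL·hr
IV tail: 94.5/0.279 = 338.710; AUC_iv,0→∞ = 2094.4 + 338.710 = 2433.11 ng/mL·hr
Trapezoidal AUC_0→11 (transdermal patch):
  [0→0.5]: (0.0+286.8)/2 × 0.5 = 71.7
  [0.5→1]: (286.8+350.8)/2 × 0.5 = 159.4
  [1→7]: (350.8+78.8)/2 × 6 = 1288.8
  [7→9]: (78.8+45.1)/2 × 2 = 123.9
  [9→10.5]: (45.1+29.7)/2 × 1.5 = 56.1
  [10.5→11]: (29.7+25.8)/2 × 0.5 = 13.875
  Sum = 1713.775 ng/mL·hr
transdermal patch tail: 25.8/0.279 = 92.473; AUC_ev,0→∞ = 1713.775 + 92.473 = 1806.248 ng/mL·hr
F = (AUC_ev/D_ev)/(AUC_iv/D_iv) = (1806.248/25)/(2433.11/10) = 72.24992/243.311 = 0.2969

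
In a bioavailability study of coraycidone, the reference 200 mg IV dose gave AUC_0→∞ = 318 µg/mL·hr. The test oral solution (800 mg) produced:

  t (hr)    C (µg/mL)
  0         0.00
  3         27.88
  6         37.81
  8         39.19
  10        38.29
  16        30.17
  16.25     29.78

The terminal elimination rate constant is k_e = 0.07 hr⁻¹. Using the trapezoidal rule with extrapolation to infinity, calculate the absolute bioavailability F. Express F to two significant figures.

Trapezoidal AUC_0→16.25 (oral solution):
  [0→3]: (0.00+27.88)/2 × 3 = 41.82
  [3→6]: (27.88+37.81)/2 × 3 = 98.535
  [6→8]: (37.81+39.19)/2 × 2 = 77.0
  [8→10]: (39.19+38.29)/2 × 2 = 77.48
  [10→16]: (38.29+30.17)/2 × 6 = 205.38
  [16→16.25]: (30.17+29.78)/2 × 0.25 = 7.49375
  Sum = 507.70875 µg/mL·hr
Tail: C_last/k_e = 29.78/0.07 = 425.429
AUC_0→∞ (oral solution) = 507.70875 + 425.429 = 933.13775 µg/mL·hr
F = (AUC_ev/D_ev)/(AUC_iv/D_iv) = (933.13775/800)/(318/200) = 1.16642/1.59 = 0.7336

F = 0.73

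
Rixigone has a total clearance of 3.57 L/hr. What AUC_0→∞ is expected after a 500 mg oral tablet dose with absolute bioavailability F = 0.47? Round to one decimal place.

AUC = 65.8 mg/L·hr

AUC_0→∞ = F × Dose / CL
        = 0.47 × 500 / 3.57 = 65.8263 mg/L·hr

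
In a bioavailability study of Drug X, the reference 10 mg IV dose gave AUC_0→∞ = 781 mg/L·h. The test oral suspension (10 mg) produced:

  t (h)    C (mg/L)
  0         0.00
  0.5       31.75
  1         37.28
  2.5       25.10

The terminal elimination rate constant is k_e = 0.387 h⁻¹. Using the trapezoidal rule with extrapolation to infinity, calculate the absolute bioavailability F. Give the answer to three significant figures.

F = 0.175

Trapezoidal AUC_0→2.5 (oral suspension):
  [0→0.5]: (0.00+31.75)/2 × 0.5 = 7.9375
  [0.5→1]: (31.75+37.28)/2 × 0.5 = 17.2575
  [1→2.5]: (37.28+25.10)/2 × 1.5 = 46.785
  Sum = 71.98 mg/L·h
Tail: C_last/k_e = 25.10/0.387 = 64.858
AUC_0→∞ (oral suspension) = 71.98 + 64.858 = 136.838 mg/L·h
F = (AUC_ev/D_ev)/(AUC_iv/D_iv) = (136.838/10)/(781/10) = 13.6838/78.1 = 0.1752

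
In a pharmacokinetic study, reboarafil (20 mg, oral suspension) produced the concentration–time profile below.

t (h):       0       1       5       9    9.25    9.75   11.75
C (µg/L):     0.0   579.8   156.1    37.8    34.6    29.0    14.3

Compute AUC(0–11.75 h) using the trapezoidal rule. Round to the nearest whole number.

AUC = 2218 µg/L·h

Trapezoidal AUC_0→11.75:
  [0→1]: (0.0+579.8)/2 × 1 = 289.9
  [1→5]: (579.8+156.1)/2 × 4 = 1471.8
  [5→9]: (156.1+37.8)/2 × 4 = 387.8
  [9→9.25]: (37.8+34.6)/2 × 0.25 = 9.05
  [9.25→9.75]: (34.6+29.0)/2 × 0.5 = 15.9
  [9.75→11.75]: (29.0+14.3)/2 × 2 = 43.3
  Sum = 2217.75 µg/L·h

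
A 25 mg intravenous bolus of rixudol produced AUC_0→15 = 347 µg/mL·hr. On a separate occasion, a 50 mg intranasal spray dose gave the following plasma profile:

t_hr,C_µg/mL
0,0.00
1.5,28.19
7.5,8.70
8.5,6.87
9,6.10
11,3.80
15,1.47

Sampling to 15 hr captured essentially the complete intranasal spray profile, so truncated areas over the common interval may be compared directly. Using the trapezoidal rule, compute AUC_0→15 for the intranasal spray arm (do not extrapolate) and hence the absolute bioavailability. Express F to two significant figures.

Trapezoidal AUC_0→15 (intranasal spray):
  [0→1.5]: (0.00+28.19)/2 × 1.5 = 21.1425
  [1.5→7.5]: (28.19+8.70)/2 × 6 = 110.67
  [7.5→8.5]: (8.70+6.87)/2 × 1 = 7.785
  [8.5→9]: (6.87+6.10)/2 × 0.5 = 3.2425
  [9→11]: (6.10+3.80)/2 × 2 = 9.9
  [11→15]: (3.80+1.47)/2 × 4 = 10.54
  Sum = 163.28 µg/mL·hr
F = (AUC_ev/D_ev)/(AUC_iv/D_iv) = (163.28/50)/(347/25) = 3.2656/13.88 = 0.2353

F = 0.24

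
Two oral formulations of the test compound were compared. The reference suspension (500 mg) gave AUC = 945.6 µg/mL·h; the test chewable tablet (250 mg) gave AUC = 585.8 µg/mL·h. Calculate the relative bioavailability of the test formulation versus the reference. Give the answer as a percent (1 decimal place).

F_rel = 123.9%

F_rel = (AUC_test/D_test) / (AUC_ref/D_ref)
      = (585.8/250) / (945.6/500)
      = 2.3432 / 1.8912 = 1.2390 = 123.90%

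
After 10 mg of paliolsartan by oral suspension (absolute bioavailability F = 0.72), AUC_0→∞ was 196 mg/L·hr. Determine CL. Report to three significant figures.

CL = 0.0367 L/hr

CL = F × Dose / AUC_0→∞
   = 0.72 × 10 / 196 = 0.0367347 L/hr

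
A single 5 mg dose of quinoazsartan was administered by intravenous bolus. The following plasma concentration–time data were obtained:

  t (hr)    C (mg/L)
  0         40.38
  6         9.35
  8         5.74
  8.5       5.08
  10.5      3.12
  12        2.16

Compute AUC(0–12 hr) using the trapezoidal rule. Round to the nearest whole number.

Trapezoidal AUC_0→12:
  [0→6]: (40.38+9.35)/2 × 6 = 149.19
  [6→8]: (9.35+5.74)/2 × 2 = 15.09
  [8→8.5]: (5.74+5.08)/2 × 0.5 = 2.705
  [8.5→10.5]: (5.08+3.12)/2 × 2 = 8.2
  [10.5→12]: (3.12+2.16)/2 × 1.5 = 3.96
  Sum = 179.145 mg/L·hr

AUC = 179 mg/L·hr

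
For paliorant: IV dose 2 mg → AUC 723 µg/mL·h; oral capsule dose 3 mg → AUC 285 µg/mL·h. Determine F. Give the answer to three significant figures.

F = 0.263

F = (AUC_ev / D_ev) / (AUC_iv / D_iv)
  = (285/3) / (723/2)
  = 95 / 361.5 = 0.2628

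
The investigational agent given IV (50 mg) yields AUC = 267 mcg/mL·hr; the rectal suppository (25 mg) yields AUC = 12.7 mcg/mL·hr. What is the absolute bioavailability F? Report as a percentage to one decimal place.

F = 9.5%

F = (AUC_ev / D_ev) / (AUC_iv / D_iv)
  = (12.7/25) / (267/50)
  = 0.508 / 5.34 = 0.0951
  = 9.51%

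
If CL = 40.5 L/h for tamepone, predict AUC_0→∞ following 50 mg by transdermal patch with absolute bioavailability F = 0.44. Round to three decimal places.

AUC_0→∞ = F × Dose / CL
        = 0.44 × 50 / 40.5 = 0.54321 mg/L·h

AUC = 0.543 mg/L·h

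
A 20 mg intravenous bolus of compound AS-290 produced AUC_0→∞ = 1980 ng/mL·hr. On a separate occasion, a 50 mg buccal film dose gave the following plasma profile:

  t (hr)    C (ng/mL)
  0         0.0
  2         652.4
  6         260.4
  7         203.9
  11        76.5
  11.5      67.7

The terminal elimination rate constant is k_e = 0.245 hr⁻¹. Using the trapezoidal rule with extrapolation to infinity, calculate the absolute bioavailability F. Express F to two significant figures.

F = 0.72

Trapezoidal AUC_0→11.5 (buccal film):
  [0→2]: (0.0+652.4)/2 × 2 = 652.4
  [2→6]: (652.4+260.4)/2 × 4 = 1825.6
  [6→7]: (260.4+203.9)/2 × 1 = 232.15
  [7→11]: (203.9+76.5)/2 × 4 = 560.8
  [11→11.5]: (76.5+67.7)/2 × 0.5 = 36.05
  Sum = 3307.0 ng/mL·hr
Tail: C_last/k_e = 67.7/0.245 = 276.327
AUC_0→∞ (buccal film) = 3307.0 + 276.327 = 3583.327 ng/mL·hr
F = (AUC_ev/D_ev)/(AUC_iv/D_iv) = (3583.327/50)/(1980/20) = 71.66654/99 = 0.7239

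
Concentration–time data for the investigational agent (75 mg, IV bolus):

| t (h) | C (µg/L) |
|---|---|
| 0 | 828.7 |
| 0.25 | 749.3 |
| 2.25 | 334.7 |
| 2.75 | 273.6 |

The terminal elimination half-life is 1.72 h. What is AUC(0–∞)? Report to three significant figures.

AUC = 2110 µg/L·h

Trapezoidal AUC_0→2.75:
  [0→0.25]: (828.7+749.3)/2 × 0.25 = 197.25
  [0.25→2.25]: (749.3+334.7)/2 × 2 = 1084.0
  [2.25→2.75]: (334.7+273.6)/2 × 0.5 = 152.075
  Sum = 1433.325 µg/L·h
k_e = ln2 / t½ = 0.693147 / 1.72 = 0.4030 h^-1
Extrapolated tail: C_last / k_e = 273.6 / 0.403 = 678.908
AUC_0→∞ = 1433.325 + 678.908 = 2112.233 µg/L·h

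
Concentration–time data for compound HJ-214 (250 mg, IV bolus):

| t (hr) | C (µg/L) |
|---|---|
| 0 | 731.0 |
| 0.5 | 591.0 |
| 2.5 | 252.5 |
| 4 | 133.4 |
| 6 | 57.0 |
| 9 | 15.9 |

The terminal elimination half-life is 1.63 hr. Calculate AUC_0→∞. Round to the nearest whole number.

AUC = 1801 µg/L·hr

Trapezoidal AUC_0→9:
  [0→0.5]: (731.0+591.0)/2 × 0.5 = 330.5
  [0.5→2.5]: (591.0+252.5)/2 × 2 = 843.5
  [2.5→4]: (252.5+133.4)/2 × 1.5 = 289.425
  [4→6]: (133.4+57.0)/2 × 2 = 190.4
  [6→9]: (57.0+15.9)/2 × 3 = 109.35
  Sum = 1763.175 µg/L·hr
k_e = ln2 / t½ = 0.693147 / 1.63 = 0.4252 hr^-1
Extrapolated tail: C_last / k_e = 15.9 / 0.4252 = 37.394
AUC_0→∞ = 1763.175 + 37.394 = 1800.569 µg/L·hr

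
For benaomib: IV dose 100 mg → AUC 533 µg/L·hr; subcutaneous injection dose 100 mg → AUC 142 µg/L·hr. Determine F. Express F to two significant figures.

F = (AUC_ev / D_ev) / (AUC_iv / D_iv)
  = (142/100) / (533/100)
  = 1.42 / 5.33 = 0.2664

F = 0.27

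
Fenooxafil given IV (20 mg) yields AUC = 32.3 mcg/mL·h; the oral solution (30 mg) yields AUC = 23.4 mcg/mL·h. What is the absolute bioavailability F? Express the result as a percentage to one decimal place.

F = 48.3%

F = (AUC_ev / D_ev) / (AUC_iv / D_iv)
  = (23.4/30) / (32.3/20)
  = 0.78 / 1.615 = 0.4830
  = 48.30%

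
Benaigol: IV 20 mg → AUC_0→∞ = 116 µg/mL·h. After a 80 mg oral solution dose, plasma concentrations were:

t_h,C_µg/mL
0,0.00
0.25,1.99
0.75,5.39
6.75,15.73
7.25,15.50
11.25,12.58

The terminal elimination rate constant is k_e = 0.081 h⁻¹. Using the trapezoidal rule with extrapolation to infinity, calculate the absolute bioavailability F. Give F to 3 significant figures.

F = 0.614

Trapezoidal AUC_0→11.25 (oral solution):
  [0→0.25]: (0.00+1.99)/2 × 0.25 = 0.24875
  [0.25→0.75]: (1.99+5.39)/2 × 0.5 = 1.845
  [0.75→6.75]: (5.39+15.73)/2 × 6 = 63.36
  [6.75→7.25]: (15.73+15.50)/2 × 0.5 = 7.8075
  [7.25→11.25]: (15.50+12.58)/2 × 4 = 56.16
  Sum = 129.42125 µg/mL·h
Tail: C_last/k_e = 12.58/0.081 = 155.309
AUC_0→∞ (oral solution) = 129.42125 + 155.309 = 284.73025 µg/mL·h
F = (AUC_ev/D_ev)/(AUC_iv/D_iv) = (284.73025/80)/(116/20) = 3.55913/5.8 = 0.6136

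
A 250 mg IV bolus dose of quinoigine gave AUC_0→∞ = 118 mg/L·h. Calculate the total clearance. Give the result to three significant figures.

CL = 2.12 L/h

CL = Dose_iv / AUC_0→∞
   = 250 / 118 = 2.11864 L/h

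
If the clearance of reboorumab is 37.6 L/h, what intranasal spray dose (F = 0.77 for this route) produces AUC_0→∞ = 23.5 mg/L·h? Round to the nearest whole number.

Dose = CL × AUC_0→∞ / F
     = 37.6 × 23.5 / 0.77 = 1147.53 mg

Dose = 1148 mg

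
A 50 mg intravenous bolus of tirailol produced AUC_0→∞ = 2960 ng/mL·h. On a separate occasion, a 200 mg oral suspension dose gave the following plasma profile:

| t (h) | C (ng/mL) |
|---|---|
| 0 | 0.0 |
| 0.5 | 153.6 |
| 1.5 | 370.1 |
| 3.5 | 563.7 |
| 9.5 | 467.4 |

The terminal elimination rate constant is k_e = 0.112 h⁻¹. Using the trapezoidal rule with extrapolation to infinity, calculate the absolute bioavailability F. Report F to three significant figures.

F = 0.718

Trapezoidal AUC_0→9.5 (oral suspension):
  [0→0.5]: (0.0+153.6)/2 × 0.5 = 38.4
  [0.5→1.5]: (153.6+370.1)/2 × 1 = 261.85
  [1.5→3.5]: (370.1+563.7)/2 × 2 = 933.8
  [3.5→9.5]: (563.7+467.4)/2 × 6 = 3093.3
  Sum = 4327.35 ng/mL·h
Tail: C_last/k_e = 467.4/0.112 = 4173.214
AUC_0→∞ (oral suspension) = 4327.35 + 4173.214 = 8500.564 ng/mL·h
F = (AUC_ev/D_ev)/(AUC_iv/D_iv) = (8500.564/200)/(2960/50) = 42.50282/59.2 = 0.7180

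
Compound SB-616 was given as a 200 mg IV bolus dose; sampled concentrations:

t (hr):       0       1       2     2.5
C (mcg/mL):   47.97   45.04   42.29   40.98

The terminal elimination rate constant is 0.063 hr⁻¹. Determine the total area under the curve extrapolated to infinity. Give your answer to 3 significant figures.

Trapezoidal AUC_0→2.5:
  [0→1]: (47.97+45.04)/2 × 1 = 46.505
  [1→2]: (45.04+42.29)/2 × 1 = 43.665
  [2→2.5]: (42.29+40.98)/2 × 0.5 = 20.8175
  Sum = 110.9875 mcg/mL·hr
Extrapolated tail: C_last / k_e = 40.98 / 0.063 = 650.476
AUC_0→∞ = 110.9875 + 650.476 = 761.4635 mcg/mL·hr

AUC = 761 mcg/mL·hr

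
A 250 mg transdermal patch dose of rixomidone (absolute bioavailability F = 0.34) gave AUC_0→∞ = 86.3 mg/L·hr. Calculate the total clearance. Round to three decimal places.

CL = F × Dose / AUC_0→∞
   = 0.34 × 250 / 86.3 = 0.984936 L/hr

CL = 0.985 L/hr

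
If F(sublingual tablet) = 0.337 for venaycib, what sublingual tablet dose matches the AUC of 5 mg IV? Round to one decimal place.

For equal systemic exposure: F × D_ev = D_iv
D_ev = D_iv / F = 5 / 0.337 = 14.8368 mg

D_sublingual = 14.8 mg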